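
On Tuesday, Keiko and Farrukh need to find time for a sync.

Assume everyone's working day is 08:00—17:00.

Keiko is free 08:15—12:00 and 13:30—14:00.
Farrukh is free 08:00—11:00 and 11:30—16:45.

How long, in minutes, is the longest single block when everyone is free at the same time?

165 minutes

Keiko ∩ Farrukh: 08:15–11:00, 11:30–12:00, 13:30–14:00.
Common window lengths: 165, 30, 30 min; longest is 165.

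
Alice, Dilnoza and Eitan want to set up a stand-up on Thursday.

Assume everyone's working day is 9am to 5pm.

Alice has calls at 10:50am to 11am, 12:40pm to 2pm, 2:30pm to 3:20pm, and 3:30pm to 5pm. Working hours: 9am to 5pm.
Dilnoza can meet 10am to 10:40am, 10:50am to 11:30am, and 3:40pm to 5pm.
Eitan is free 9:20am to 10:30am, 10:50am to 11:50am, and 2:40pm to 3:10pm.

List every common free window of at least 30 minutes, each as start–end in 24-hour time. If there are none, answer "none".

Alice free within 09:00–17:00: 09:00–10:50, 11:00–12:40, 14:00–14:30, 15:20–15:30.
Alice ∩ Dilnoza: 10:00–10:40, 11:00–11:30.
Alice ∩ Dilnoza ∩ Eitan: 10:00–10:30, 11:00–11:30.
Windows ≥ 30 min: 10:00–10:30, 11:00–11:30.

10:00–10:30, 11:00–11:30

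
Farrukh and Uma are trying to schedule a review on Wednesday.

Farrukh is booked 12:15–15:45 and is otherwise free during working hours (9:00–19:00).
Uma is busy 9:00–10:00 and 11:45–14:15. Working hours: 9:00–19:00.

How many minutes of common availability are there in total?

300 minutes

Farrukh free within 09:00–19:00: 09:00–12:15, 15:45–19:00.
Uma free within 09:00–19:00: 10:00–11:45, 14:15–19:00.
Farrukh ∩ Uma: 10:00–11:45, 15:45–19:00.
Total common minutes: 105 + 195 = 300.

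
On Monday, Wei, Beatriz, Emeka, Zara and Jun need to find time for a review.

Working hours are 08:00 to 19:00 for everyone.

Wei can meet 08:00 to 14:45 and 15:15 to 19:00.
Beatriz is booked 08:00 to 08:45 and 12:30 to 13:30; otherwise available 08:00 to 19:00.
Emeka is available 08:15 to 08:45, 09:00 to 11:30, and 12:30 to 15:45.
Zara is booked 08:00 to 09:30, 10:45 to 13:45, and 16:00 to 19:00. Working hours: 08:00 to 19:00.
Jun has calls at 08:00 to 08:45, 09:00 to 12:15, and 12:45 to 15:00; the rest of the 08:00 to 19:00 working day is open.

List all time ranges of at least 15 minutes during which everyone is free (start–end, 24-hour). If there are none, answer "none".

Beatriz free within 08:00–19:00: 08:45–12:30, 13:30–19:00.
Zara free within 08:00–19:00: 09:30–10:45, 13:45–16:00.
Jun free within 08:00–19:00: 08:45–09:00, 12:15–12:45, 15:00–19:00.
Wei ∩ Beatriz: 08:45–12:30, 13:30–14:45, 15:15–19:00.
Wei ∩ Beatriz ∩ Emeka: 09:00–11:30, 13:30–14:45, 15:15–15:45.
Wei ∩ Beatriz ∩ Emeka ∩ Zara: 09:30–10:45, 13:45–14:45, 15:15–15:45.
Wei ∩ Beatriz ∩ Emeka ∩ Zara ∩ Jun: 15:15–15:45.
Windows ≥ 15 min: 15:15–15:45.

15:15–15:45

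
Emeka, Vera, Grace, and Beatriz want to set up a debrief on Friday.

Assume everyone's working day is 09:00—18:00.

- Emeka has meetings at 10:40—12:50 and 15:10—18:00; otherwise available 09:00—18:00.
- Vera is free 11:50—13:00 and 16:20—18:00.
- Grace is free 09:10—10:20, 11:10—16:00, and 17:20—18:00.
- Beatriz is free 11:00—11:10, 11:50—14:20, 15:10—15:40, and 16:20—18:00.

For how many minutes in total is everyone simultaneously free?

10 minutes

Emeka free within 09:00–18:00: 09:00–10:40, 12:50–15:10.
Emeka ∩ Vera: 12:50–13:00.
Emeka ∩ Vera ∩ Grace: 12:50–13:00.
Emeka ∩ Vera ∩ Grace ∩ Beatriz: 12:50–13:00.
Total common minutes: 10.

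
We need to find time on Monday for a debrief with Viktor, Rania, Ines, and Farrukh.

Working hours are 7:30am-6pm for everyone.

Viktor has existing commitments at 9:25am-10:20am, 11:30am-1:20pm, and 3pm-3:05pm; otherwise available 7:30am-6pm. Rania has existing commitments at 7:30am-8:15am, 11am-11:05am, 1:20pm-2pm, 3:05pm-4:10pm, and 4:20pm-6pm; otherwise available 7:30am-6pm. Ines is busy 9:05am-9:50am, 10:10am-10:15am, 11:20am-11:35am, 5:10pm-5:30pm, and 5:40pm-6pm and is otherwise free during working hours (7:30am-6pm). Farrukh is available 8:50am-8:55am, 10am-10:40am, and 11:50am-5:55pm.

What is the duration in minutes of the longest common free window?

60 minutes

Viktor free within 07:30–18:00: 07:30–09:25, 10:20–11:30, 13:20–15:00, 15:05–18:00.
Rania free within 07:30–18:00: 08:15–11:00, 11:05–13:20, 14:00–15:05, 16:10–16:20.
Ines free within 07:30–18:00: 07:30–09:05, 09:50–10:10, 10:15–11:20, 11:35–17:10, 17:30–17:40.
Viktor ∩ Rania: 08:15–09:25, 10:20–11:00, 11:05–11:30, 14:00–15:00, 16:10–16:20.
Viktor ∩ Rania ∩ Ines: 08:15–09:05, 10:20–11:00, 11:05–11:20, 14:00–15:00, 16:10–16:20.
Viktor ∩ Rania ∩ Ines ∩ Farrukh: 08:50–08:55, 10:20–10:40, 14:00–15:00, 16:10–16:20.
Common window lengths: 5, 20, 60, 10 min; longest is 60.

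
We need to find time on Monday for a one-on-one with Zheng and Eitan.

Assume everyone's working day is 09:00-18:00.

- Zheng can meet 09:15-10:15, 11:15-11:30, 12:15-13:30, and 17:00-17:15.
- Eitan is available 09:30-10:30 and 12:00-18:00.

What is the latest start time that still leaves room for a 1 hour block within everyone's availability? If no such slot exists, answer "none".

Zheng ∩ Eitan: 09:30–10:15, 12:15–13:30, 17:00–17:15.
Windows ≥ 60 min: 12:15–13:30.
Latest start in the last window 12:15–13:30 is 13:30 − 60 min = 12:30.

12:30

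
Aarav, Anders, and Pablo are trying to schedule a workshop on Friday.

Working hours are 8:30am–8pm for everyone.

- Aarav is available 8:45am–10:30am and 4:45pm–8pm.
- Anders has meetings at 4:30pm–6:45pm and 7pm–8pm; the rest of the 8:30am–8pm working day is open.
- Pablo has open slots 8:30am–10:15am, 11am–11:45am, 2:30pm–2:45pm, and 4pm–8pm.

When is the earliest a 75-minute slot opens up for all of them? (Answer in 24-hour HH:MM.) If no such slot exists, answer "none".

Anders free within 08:30–20:00: 08:30–16:30, 18:45–19:00.
Aarav ∩ Anders: 08:45–10:30, 18:45–19:00.
Aarav ∩ Anders ∩ Pablo: 08:45–10:15, 18:45–19:00.
Windows ≥ 75 min: 08:45–10:15.
Earliest such window starts at 08:45.

08:45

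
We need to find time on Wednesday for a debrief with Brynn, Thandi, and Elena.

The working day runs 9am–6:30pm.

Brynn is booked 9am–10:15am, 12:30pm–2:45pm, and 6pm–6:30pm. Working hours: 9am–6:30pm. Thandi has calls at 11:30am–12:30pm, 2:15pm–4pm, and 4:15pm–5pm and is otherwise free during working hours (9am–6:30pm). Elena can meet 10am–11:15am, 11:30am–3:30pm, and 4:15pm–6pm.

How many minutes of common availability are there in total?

120 minutes

Brynn free within 09:00–18:30: 10:15–12:30, 14:45–18:00.
Thandi free within 09:00–18:30: 09:00–11:30, 12:30–14:15, 16:00–16:15, 17:00–18:30.
Brynn ∩ Thandi: 10:15–11:30, 16:00–16:15, 17:00–18:00.
Brynn ∩ Thandi ∩ Elena: 10:15–11:15, 17:00–18:00.
Total common minutes: 60 + 60 = 120.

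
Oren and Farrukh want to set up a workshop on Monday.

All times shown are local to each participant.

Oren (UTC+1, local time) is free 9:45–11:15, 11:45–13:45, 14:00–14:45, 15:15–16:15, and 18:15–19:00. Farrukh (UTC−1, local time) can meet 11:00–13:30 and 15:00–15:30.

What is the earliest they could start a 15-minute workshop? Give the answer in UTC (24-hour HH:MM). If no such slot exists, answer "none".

Oren → UTC: 08:45–10:15, 10:45–12:45, 13:00–13:45, 14:15–15:15, 17:15–18:00.
Farrukh → UTC: 12:00–14:30, 16:00–16:30.
Oren ∩ Farrukh: 12:00–12:45, 13:00–13:45, 14:15–14:30.
Windows ≥ 15 min: 12:00–12:45, 13:00–13:45, 14:15–14:30.
Earliest such window starts at 12:00.

12:00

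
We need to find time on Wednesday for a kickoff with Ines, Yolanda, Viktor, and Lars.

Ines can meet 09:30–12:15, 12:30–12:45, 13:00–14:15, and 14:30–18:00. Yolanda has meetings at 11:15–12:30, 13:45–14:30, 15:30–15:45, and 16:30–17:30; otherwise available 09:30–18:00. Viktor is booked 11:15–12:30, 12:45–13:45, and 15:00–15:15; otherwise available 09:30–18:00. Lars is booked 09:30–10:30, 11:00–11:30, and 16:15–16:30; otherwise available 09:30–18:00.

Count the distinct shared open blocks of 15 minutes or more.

6

Yolanda free within 09:30–18:00: 09:30–11:15, 12:30–13:45, 14:30–15:30, 15:45–16:30, 17:30–18:00.
Viktor free within 09:30–18:00: 09:30–11:15, 12:30–12:45, 13:45–15:00, 15:15–18:00.
Lars free within 09:30–18:00: 10:30–11:00, 11:30–16:15, 16:30–18:00.
Ines ∩ Yolanda: 09:30–11:15, 12:30–12:45, 13:00–13:45, 14:30–15:30, 15:45–16:30, 17:30–18:00.
Ines ∩ Yolanda ∩ Viktor: 09:30–11:15, 12:30–12:45, 14:30–15:00, 15:15–15:30, 15:45–16:30, 17:30–18:00.
Ines ∩ Yolanda ∩ Viktor ∩ Lars: 10:30–11:00, 12:30–12:45, 14:30–15:00, 15:15–15:30, 15:45–16:15, 17:30–18:00.
Windows ≥ 15 min: 10:30–11:00, 12:30–12:45, 14:30–15:00, 15:15–15:30, 15:45–16:15, 17:30–18:00.
That's 6 windows.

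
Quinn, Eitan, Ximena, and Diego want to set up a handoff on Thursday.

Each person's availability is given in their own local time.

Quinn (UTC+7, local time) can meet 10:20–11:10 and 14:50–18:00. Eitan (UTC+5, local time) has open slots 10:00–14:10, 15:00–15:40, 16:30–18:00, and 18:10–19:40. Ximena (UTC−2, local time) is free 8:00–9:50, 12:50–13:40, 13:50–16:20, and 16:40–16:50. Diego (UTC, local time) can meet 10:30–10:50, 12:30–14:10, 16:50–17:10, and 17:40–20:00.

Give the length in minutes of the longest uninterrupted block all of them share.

Quinn → UTC: 03:20–04:10, 07:50–11:00.
Eitan → UTC: 05:00–09:10, 10:00–10:40, 11:30–13:00, 13:10–14:40.
Ximena → UTC: 10:00–11:50, 14:50–15:40, 15:50–18:20, 18:40–18:50.
Diego → UTC: 10:30–10:50, 12:30–14:10, 16:50–17:10, 17:40–20:00.
Quinn ∩ Eitan: 07:50–09:10, 10:00–10:40.
Quinn ∩ Eitan ∩ Ximena: 10:00–10:40.
Quinn ∩ Eitan ∩ Ximena ∩ Diego: 10:30–10:40.
Single common window of 10 minutes.

10 minutes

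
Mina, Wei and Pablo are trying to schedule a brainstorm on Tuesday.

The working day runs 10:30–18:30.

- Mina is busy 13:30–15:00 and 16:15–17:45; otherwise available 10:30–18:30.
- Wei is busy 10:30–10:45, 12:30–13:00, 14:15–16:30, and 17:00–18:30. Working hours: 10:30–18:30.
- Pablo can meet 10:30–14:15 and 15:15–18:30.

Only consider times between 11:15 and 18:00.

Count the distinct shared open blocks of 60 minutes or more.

Mina free within 10:30–18:30: 10:30–13:30, 15:00–16:15, 17:45–18:30.
Wei free within 10:30–18:30: 10:45–12:30, 13:00–14:15, 16:30–17:00.
Mina ∩ Wei: 10:45–12:30, 13:00–13:30.
Mina ∩ Wei ∩ Pablo: 10:45–12:30, 13:00–13:30.
Restricted to 11:15–18:00: 11:15–12:30, 13:00–13:30.
Windows ≥ 60 min: 11:15–12:30.
That's 1 window.

1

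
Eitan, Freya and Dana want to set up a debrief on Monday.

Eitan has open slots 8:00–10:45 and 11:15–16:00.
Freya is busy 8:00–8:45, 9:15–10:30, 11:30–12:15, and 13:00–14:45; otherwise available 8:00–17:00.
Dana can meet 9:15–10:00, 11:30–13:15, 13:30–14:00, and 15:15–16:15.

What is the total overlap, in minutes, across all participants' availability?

90 minutes

Freya free within 08:00–17:00: 08:45–09:15, 10:30–11:30, 12:15–13:00, 14:45–17:00.
Eitan ∩ Freya: 08:45–09:15, 10:30–10:45, 11:15–11:30, 12:15–13:00, 14:45–16:00.
Eitan ∩ Freya ∩ Dana: 12:15–13:00, 15:15–16:00.
Total common minutes: 45 + 45 = 90.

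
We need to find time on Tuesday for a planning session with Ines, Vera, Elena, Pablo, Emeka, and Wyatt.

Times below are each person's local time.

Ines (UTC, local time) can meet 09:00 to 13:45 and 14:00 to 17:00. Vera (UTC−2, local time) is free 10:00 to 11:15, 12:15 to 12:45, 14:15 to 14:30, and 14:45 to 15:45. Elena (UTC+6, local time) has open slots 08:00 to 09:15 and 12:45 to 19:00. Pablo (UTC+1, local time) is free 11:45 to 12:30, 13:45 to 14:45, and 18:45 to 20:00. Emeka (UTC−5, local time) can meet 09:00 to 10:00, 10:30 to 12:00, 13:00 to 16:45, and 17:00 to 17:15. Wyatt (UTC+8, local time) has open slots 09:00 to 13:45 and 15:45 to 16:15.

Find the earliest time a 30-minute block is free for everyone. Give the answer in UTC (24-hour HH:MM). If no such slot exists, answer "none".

Ines → UTC: 09:00–13:45, 14:00–17:00.
Vera → UTC: 12:00–13:15, 14:15–14:45, 16:15–16:30, 16:45–17:45.
Elena → UTC: 02:00–03:15, 06:45–13:00.
Pablo → UTC: 10:45–11:30, 12:45–13:45, 17:45–19:00.
Emeka → UTC: 14:00–15:00, 15:30–17:00, 18:00–21:45, 22:00–22:15.
Wyatt → UTC: 01:00–05:45, 07:45–08:15.
Ines ∩ Vera: 12:00–13:15, 14:15–14:45, 16:15–16:30, 16:45–17:00.
Ines ∩ Vera ∩ Elena: 12:00–13:00.
Ines ∩ Vera ∩ Elena ∩ Pablo: 12:45–13:00.
Ines ∩ Vera ∩ Elena ∩ Pablo ∩ Emeka: (none).
Ines ∩ Vera ∩ Elena ∩ Pablo ∩ Emeka ∩ Wyatt: (none).
Windows ≥ 30 min: (none).

none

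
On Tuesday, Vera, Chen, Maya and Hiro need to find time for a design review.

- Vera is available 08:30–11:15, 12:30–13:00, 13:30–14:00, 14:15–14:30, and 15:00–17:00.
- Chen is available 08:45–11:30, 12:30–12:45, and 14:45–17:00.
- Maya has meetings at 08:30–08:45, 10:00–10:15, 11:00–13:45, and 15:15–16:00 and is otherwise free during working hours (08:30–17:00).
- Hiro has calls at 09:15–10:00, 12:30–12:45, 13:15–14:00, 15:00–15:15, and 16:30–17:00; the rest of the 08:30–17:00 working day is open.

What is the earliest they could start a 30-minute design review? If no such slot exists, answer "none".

Maya free within 08:30–17:00: 08:45–10:00, 10:15–11:00, 13:45–15:15, 16:00–17:00.
Hiro free within 08:30–17:00: 08:30–09:15, 10:00–12:30, 12:45–13:15, 14:00–15:00, 15:15–16:30.
Vera ∩ Chen: 08:45–11:15, 12:30–12:45, 15:00–17:00.
Vera ∩ Chen ∩ Maya: 08:45–10:00, 10:15–11:00, 15:00–15:15, 16:00–17:00.
Vera ∩ Chen ∩ Maya ∩ Hiro: 08:45–09:15, 10:15–11:00, 16:00–16:30.
Windows ≥ 30 min: 08:45–09:15, 10:15–11:00, 16:00–16:30.
Earliest such window starts at 08:45.

08:45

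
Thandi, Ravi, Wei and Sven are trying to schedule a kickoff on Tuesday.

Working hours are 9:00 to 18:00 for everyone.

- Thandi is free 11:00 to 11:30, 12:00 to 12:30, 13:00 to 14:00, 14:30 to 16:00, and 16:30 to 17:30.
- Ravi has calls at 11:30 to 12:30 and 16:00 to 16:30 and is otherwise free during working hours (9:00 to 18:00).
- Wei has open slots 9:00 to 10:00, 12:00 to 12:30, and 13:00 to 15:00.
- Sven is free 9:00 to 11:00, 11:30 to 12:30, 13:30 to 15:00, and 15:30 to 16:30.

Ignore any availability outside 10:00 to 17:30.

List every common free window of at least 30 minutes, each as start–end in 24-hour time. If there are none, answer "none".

13:30–14:00, 14:30–15:00

Ravi free within 09:00–18:00: 09:00–11:30, 12:30–16:00, 16:30–18:00.
Thandi ∩ Ravi: 11:00–11:30, 13:00–14:00, 14:30–16:00, 16:30–17:30.
Thandi ∩ Ravi ∩ Wei: 13:00–14:00, 14:30–15:00.
Thandi ∩ Ravi ∩ Wei ∩ Sven: 13:30–14:00, 14:30–15:00.
Restricted to 10:00–17:30: 13:30–14:00, 14:30–15:00.
Windows ≥ 30 min: 13:30–14:00, 14:30–15:00.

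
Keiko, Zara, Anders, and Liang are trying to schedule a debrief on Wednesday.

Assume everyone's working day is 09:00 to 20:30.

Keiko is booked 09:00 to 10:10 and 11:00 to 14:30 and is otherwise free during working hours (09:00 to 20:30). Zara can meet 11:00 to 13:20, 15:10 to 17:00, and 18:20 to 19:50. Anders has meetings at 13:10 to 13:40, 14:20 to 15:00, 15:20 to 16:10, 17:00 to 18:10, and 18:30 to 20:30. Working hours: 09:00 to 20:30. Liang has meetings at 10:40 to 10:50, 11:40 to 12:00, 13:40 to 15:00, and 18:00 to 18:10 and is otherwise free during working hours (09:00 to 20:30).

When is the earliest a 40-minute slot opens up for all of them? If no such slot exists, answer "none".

16:10

Keiko free within 09:00–20:30: 10:10–11:00, 14:30–20:30.
Anders free within 09:00–20:30: 09:00–13:10, 13:40–14:20, 15:00–15:20, 16:10–17:00, 18:10–18:30.
Liang free within 09:00–20:30: 09:00–10:40, 10:50–11:40, 12:00–13:40, 15:00–18:00, 18:10–20:30.
Keiko ∩ Zara: 15:10–17:00, 18:20–19:50.
Keiko ∩ Zara ∩ Anders: 15:10–15:20, 16:10–17:00, 18:20–18:30.
Keiko ∩ Zara ∩ Anders ∩ Liang: 15:10–15:20, 16:10–17:00, 18:20–18:30.
Windows ≥ 40 min: 16:10–17:00.
Earliest such window starts at 16:10.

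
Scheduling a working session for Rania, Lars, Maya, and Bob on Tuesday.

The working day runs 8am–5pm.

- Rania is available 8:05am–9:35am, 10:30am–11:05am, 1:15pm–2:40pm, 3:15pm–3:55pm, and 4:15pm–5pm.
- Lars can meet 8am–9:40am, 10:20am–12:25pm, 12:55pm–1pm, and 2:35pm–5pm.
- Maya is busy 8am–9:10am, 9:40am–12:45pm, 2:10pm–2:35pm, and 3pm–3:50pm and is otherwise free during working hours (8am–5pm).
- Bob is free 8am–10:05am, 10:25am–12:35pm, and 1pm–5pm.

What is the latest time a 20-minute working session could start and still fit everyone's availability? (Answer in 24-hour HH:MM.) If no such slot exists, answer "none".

Maya free within 08:00–17:00: 09:10–09:40, 12:45–14:10, 14:35–15:00, 15:50–17:00.
Rania ∩ Lars: 08:05–09:35, 10:30–11:05, 14:35–14:40, 15:15–15:55, 16:15–17:00.
Rania ∩ Lars ∩ Maya: 09:10–09:35, 14:35–14:40, 15:50–15:55, 16:15–17:00.
Rania ∩ Lars ∩ Maya ∩ Bob: 09:10–09:35, 14:35–14:40, 15:50–15:55, 16:15–17:00.
Windows ≥ 20 min: 09:10–09:35, 16:15–17:00.
Latest start in the last window 16:15–17:00 is 17:00 − 20 min = 16:40.

16:40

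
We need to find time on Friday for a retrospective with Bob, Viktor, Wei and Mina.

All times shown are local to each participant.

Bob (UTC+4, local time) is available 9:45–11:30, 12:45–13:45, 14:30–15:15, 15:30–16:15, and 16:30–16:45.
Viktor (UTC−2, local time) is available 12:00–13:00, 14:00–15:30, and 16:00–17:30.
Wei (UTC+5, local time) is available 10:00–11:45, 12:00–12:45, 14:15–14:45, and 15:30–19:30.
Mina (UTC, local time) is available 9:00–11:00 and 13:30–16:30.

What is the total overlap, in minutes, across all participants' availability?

0 minutes

Bob → UTC: 05:45–07:30, 08:45–09:45, 10:30–11:15, 11:30–12:15, 12:30–12:45.
Viktor → UTC: 14:00–15:00, 16:00–17:30, 18:00–19:30.
Wei → UTC: 05:00–06:45, 07:00–07:45, 09:15–09:45, 10:30–14:30.
Mina → UTC: 09:00–11:00, 13:30–16:30.
Bob ∩ Viktor: (none).
Bob ∩ Viktor ∩ Wei: (none).
Bob ∩ Viktor ∩ Wei ∩ Mina: (none).
Total common minutes: 0.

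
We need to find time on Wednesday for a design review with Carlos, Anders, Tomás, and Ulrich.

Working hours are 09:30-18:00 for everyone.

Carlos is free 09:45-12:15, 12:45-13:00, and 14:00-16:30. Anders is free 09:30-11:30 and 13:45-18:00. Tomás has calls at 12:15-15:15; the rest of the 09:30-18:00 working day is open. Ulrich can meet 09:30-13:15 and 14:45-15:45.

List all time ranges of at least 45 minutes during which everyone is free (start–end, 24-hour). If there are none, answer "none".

Tomás free within 09:30–18:00: 09:30–12:15, 15:15–18:00.
Carlos ∩ Anders: 09:45–11:30, 14:00–16:30.
Carlos ∩ Anders ∩ Tomás: 09:45–11:30, 15:15–16:30.
Carlos ∩ Anders ∩ Tomás ∩ Ulrich: 09:45–11:30, 15:15–15:45.
Windows ≥ 45 min: 09:45–11:30.

09:45–11:30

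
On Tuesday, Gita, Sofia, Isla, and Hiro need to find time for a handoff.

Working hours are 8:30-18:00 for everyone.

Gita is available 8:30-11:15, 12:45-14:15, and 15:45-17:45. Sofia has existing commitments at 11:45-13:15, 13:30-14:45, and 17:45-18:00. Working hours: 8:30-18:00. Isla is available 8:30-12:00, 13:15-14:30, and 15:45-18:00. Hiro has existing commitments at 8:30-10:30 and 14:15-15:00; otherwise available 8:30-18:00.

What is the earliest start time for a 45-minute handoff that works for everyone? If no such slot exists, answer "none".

Sofia free within 08:30–18:00: 08:30–11:45, 13:15–13:30, 14:45–17:45.
Hiro free within 08:30–18:00: 10:30–14:15, 15:00–18:00.
Gita ∩ Sofia: 08:30–11:15, 13:15–13:30, 15:45–17:45.
Gita ∩ Sofia ∩ Isla: 08:30–11:15, 13:15–13:30, 15:45–17:45.
Gita ∩ Sofia ∩ Isla ∩ Hiro: 10:30–11:15, 13:15–13:30, 15:45–17:45.
Windows ≥ 45 min: 10:30–11:15, 15:45–17:45.
Earliest such window starts at 10:30.

10:30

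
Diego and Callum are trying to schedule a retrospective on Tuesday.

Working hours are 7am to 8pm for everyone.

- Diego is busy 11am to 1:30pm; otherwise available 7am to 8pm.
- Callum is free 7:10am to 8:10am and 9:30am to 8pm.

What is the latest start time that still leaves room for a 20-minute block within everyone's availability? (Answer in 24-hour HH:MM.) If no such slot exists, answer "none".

19:40

Diego free within 07:00–20:00: 07:00–11:00, 13:30–20:00.
Diego ∩ Callum: 07:10–08:10, 09:30–11:00, 13:30–20:00.
Windows ≥ 20 min: 07:10–08:10, 09:30–11:00, 13:30–20:00.
Latest start in the last window 13:30–20:00 is 20:00 − 20 min = 19:40.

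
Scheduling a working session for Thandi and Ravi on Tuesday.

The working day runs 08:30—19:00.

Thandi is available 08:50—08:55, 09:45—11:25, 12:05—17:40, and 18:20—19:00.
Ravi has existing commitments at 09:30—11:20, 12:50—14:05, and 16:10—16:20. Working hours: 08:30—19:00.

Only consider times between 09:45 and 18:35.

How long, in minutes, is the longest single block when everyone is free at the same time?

125 minutes

Ravi free within 08:30–19:00: 08:30–09:30, 11:20–12:50, 14:05–16:10, 16:20–19:00.
Thandi ∩ Ravi: 08:50–08:55, 11:20–11:25, 12:05–12:50, 14:05–16:10, 16:20–17:40, 18:20–19:00.
Restricted to 09:45–18:35: 11:20–11:25, 12:05–12:50, 14:05–16:10, 16:20–17:40, 18:20–18:35.
Common window lengths: 5, 45, 125, 80, 15 min; longest is 125.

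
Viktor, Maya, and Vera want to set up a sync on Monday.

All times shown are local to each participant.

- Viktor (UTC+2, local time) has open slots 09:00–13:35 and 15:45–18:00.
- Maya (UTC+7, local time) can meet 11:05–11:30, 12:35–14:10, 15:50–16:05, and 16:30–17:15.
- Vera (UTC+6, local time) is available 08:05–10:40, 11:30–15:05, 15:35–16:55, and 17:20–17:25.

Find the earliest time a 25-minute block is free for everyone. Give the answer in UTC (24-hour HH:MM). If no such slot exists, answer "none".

09:35

Viktor → UTC: 07:00–11:35, 13:45–16:00.
Maya → UTC: 04:05–04:30, 05:35–07:10, 08:50–09:05, 09:30–10:15.
Vera → UTC: 02:05–04:40, 05:30–09:05, 09:35–10:55, 11:20–11:25.
Viktor ∩ Maya: 07:00–07:10, 08:50–09:05, 09:30–10:15.
Viktor ∩ Maya ∩ Vera: 07:00–07:10, 08:50–09:05, 09:35–10:15.
Windows ≥ 25 min: 09:35–10:15.
Earliest such window starts at 09:35.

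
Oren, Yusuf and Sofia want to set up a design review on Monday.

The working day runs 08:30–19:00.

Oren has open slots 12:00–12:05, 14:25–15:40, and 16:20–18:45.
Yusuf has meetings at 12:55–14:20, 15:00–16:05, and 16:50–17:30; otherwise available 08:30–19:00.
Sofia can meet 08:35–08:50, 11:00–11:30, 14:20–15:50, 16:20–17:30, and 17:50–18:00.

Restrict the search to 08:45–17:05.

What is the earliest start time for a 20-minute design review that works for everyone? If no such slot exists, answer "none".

14:25

Yusuf free within 08:30–19:00: 08:30–12:55, 14:20–15:00, 16:05–16:50, 17:30–19:00.
Oren ∩ Yusuf: 12:00–12:05, 14:25–15:00, 16:20–16:50, 17:30–18:45.
Oren ∩ Yusuf ∩ Sofia: 14:25–15:00, 16:20–16:50, 17:50–18:00.
Restricted to 08:45–17:05: 14:25–15:00, 16:20–16:50.
Windows ≥ 20 min: 14:25–15:00, 16:20–16:50.
Earliest such window starts at 14:25.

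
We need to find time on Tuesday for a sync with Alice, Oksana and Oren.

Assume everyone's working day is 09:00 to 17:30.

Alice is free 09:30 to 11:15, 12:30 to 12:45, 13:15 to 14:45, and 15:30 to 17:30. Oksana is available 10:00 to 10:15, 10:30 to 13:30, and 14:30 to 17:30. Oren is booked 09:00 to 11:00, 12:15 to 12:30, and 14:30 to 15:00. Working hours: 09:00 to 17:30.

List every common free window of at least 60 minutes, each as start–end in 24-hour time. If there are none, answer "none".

15:30–17:30

Oren free within 09:00–17:30: 11:00–12:15, 12:30–14:30, 15:00–17:30.
Alice ∩ Oksana: 10:00–10:15, 10:30–11:15, 12:30–12:45, 13:15–13:30, 14:30–14:45, 15:30–17:30.
Alice ∩ Oksana ∩ Oren: 11:00–11:15, 12:30–12:45, 13:15–13:30, 15:30–17:30.
Windows ≥ 60 min: 15:30–17:30.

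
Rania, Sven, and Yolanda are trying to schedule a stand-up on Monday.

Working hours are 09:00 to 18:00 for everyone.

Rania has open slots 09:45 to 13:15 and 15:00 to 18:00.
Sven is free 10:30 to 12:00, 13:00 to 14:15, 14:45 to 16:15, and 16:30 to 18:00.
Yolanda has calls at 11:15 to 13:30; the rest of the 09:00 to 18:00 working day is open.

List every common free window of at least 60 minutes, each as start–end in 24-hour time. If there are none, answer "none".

Yolanda free within 09:00–18:00: 09:00–11:15, 13:30–18:00.
Rania ∩ Sven: 10:30–12:00, 13:00–13:15, 15:00–16:15, 16:30–18:00.
Rania ∩ Sven ∩ Yolanda: 10:30–11:15, 15:00–16:15, 16:30–18:00.
Windows ≥ 60 min: 15:00–16:15, 16:30–18:00.

15:00–16:15, 16:30–18:00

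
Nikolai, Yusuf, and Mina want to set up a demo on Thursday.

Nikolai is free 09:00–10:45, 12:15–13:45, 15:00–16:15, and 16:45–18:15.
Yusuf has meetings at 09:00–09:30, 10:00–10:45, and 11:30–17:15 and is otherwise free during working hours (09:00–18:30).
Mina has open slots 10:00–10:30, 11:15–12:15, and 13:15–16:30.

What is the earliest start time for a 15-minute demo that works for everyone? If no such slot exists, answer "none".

Yusuf free within 09:00–18:30: 09:30–10:00, 10:45–11:30, 17:15–18:30.
Nikolai ∩ Yusuf: 09:30–10:00, 17:15–18:15.
Nikolai ∩ Yusuf ∩ Mina: (none).
Windows ≥ 15 min: (none).

none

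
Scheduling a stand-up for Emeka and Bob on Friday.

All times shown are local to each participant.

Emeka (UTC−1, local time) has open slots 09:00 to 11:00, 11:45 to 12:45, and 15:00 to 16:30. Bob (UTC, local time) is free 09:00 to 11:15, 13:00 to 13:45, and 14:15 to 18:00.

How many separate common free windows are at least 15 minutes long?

3

Emeka → UTC: 10:00–12:00, 12:45–13:45, 16:00–17:30.
Bob → UTC: 09:00–11:15, 13:00–13:45, 14:15–18:00.
Emeka ∩ Bob: 10:00–11:15, 13:00–13:45, 16:00–17:30.
Windows ≥ 15 min: 10:00–11:15, 13:00–13:45, 16:00–17:30.
That's 3 windows.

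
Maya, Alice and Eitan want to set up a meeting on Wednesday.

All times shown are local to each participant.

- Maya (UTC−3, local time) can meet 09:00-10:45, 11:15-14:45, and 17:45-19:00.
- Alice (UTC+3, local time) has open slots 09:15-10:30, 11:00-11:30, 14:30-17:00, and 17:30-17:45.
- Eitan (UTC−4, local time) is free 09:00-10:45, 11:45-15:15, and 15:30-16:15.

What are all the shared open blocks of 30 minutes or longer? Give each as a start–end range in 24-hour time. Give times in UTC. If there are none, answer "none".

13:00–13:45

Maya → UTC: 12:00–13:45, 14:15–17:45, 20:45–22:00.
Alice → UTC: 06:15–07:30, 08:00–08:30, 11:30–14:00, 14:30–14:45.
Eitan → UTC: 13:00–14:45, 15:45–19:15, 19:30–20:15.
Maya ∩ Alice: 12:00–13:45, 14:30–14:45.
Maya ∩ Alice ∩ Eitan: 13:00–13:45, 14:30–14:45.
Windows ≥ 30 min: 13:00–13:45.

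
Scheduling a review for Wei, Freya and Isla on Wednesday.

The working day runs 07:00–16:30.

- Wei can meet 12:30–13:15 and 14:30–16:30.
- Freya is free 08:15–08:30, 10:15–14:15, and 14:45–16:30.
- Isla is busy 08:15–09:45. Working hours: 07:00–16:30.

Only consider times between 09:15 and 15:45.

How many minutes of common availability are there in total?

Isla free within 07:00–16:30: 07:00–08:15, 09:45–16:30.
Wei ∩ Freya: 12:30–13:15, 14:45–16:30.
Wei ∩ Freya ∩ Isla: 12:30–13:15, 14:45–16:30.
Restricted to 09:15–15:45: 12:30–13:15, 14:45–15:45.
Total common minutes: 45 + 60 = 105.

105 minutes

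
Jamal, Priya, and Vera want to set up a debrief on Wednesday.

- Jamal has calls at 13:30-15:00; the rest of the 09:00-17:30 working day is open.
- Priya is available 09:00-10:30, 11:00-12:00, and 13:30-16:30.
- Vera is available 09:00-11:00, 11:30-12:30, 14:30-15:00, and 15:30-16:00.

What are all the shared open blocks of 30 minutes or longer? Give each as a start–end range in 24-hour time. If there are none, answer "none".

Jamal free within 09:00–17:30: 09:00–13:30, 15:00–17:30.
Jamal ∩ Priya: 09:00–10:30, 11:00–12:00, 15:00–16:30.
Jamal ∩ Priya ∩ Vera: 09:00–10:30, 11:30–12:00, 15:30–16:00.
Windows ≥ 30 min: 09:00–10:30, 11:30–12:00, 15:30–16:00.

09:00–10:30, 11:30–12:00, 15:30–16:00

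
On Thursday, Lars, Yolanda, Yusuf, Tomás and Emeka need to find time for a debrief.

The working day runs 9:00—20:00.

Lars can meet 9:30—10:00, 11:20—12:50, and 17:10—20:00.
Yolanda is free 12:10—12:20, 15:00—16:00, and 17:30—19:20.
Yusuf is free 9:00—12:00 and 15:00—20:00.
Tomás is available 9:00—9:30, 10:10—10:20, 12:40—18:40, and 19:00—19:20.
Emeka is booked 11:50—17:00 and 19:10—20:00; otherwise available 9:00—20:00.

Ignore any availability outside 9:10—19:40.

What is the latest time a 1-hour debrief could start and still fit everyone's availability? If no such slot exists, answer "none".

Emeka free within 09:00–20:00: 09:00–11:50, 17:00–19:10.
Lars ∩ Yolanda: 12:10–12:20, 17:30–19:20.
Lars ∩ Yolanda ∩ Yusuf: 17:30–19:20.
Lars ∩ Yolanda ∩ Yusuf ∩ Tomás: 17:30–18:40, 19:00–19:20.
Lars ∩ Yolanda ∩ Yusuf ∩ Tomás ∩ Emeka: 17:30–18:40, 19:00–19:10.
Restricted to 09:10–19:40: 17:30–18:40, 19:00–19:10.
Windows ≥ 60 min: 17:30–18:40.
Latest start in the last window 17:30–18:40 is 18:40 − 60 min = 17:40.

17:40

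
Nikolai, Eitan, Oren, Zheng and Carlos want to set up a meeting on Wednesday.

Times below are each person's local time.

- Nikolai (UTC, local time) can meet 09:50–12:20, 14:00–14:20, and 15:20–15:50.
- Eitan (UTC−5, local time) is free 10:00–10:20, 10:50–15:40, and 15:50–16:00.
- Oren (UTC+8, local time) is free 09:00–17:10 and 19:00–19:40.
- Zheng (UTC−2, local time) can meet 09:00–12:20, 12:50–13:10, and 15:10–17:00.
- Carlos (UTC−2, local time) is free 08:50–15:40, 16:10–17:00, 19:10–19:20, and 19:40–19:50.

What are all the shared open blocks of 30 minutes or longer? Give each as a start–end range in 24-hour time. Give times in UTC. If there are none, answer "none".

Nikolai → UTC: 09:50–12:20, 14:00–14:20, 15:20–15:50.
Eitan → UTC: 15:00–15:20, 15:50–20:40, 20:50–21:00.
Oren → UTC: 01:00–09:10, 11:00–11:40.
Zheng → UTC: 11:00–14:20, 14:50–15:10, 17:10–19:00.
Carlos → UTC: 10:50–17:40, 18:10–19:00, 21:10–21:20, 21:40–21:50.
Nikolai ∩ Eitan: (none).
Nikolai ∩ Eitan ∩ Oren: (none).
Nikolai ∩ Eitan ∩ Oren ∩ Zheng: (none).
Nikolai ∩ Eitan ∩ Oren ∩ Zheng ∩ Carlos: (none).
Windows ≥ 30 min: (none).

none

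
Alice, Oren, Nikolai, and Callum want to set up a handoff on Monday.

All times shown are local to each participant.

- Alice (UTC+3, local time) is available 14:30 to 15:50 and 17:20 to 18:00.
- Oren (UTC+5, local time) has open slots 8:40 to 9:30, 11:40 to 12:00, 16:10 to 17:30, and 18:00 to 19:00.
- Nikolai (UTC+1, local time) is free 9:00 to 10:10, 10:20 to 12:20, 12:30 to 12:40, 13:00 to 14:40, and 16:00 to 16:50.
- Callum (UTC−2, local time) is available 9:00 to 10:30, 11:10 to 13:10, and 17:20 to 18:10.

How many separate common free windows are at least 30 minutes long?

Alice → UTC: 11:30–12:50, 14:20–15:00.
Oren → UTC: 03:40–04:30, 06:40–07:00, 11:10–12:30, 13:00–14:00.
Nikolai → UTC: 08:00–09:10, 09:20–11:20, 11:30–11:40, 12:00–13:40, 15:00–15:50.
Callum → UTC: 11:00–12:30, 13:10–15:10, 19:20–20:10.
Alice ∩ Oren: 11:30–12:30.
Alice ∩ Oren ∩ Nikolai: 11:30–11:40, 12:00–12:30.
Alice ∩ Oren ∩ Nikolai ∩ Callum: 11:30–11:40, 12:00–12:30.
Windows ≥ 30 min: 12:00–12:30.
That's 1 window.

1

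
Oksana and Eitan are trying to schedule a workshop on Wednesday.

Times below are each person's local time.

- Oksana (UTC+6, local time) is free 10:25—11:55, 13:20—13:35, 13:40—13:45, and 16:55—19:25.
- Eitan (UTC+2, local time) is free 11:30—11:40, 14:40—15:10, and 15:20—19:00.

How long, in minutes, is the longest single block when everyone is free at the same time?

30 minutes

Oksana → UTC: 04:25–05:55, 07:20–07:35, 07:40–07:45, 10:55–13:25.
Eitan → UTC: 09:30–09:40, 12:40–13:10, 13:20–17:00.
Oksana ∩ Eitan: 12:40–13:10, 13:20–13:25.
Common window lengths: 30, 5 min; longest is 30.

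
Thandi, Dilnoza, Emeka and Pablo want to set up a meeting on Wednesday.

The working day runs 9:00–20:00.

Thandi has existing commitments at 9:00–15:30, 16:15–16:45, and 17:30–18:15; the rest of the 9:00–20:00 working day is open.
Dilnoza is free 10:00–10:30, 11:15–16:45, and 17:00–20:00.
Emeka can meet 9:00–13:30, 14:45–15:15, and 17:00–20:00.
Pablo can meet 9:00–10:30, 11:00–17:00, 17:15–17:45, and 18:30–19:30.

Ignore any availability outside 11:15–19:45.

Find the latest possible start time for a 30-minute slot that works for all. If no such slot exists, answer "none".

Thandi free within 09:00–20:00: 15:30–16:15, 16:45–17:30, 18:15–20:00.
Thandi ∩ Dilnoza: 15:30–16:15, 17:00–17:30, 18:15–20:00.
Thandi ∩ Dilnoza ∩ Emeka: 17:00–17:30, 18:15–20:00.
Thandi ∩ Dilnoza ∩ Emeka ∩ Pablo: 17:15–17:30, 18:30–19:30.
Restricted to 11:15–19:45: 17:15–17:30, 18:30–19:30.
Windows ≥ 30 min: 18:30–19:30.
Latest start in the last window 18:30–19:30 is 19:30 − 30 min = 19:00.

19:00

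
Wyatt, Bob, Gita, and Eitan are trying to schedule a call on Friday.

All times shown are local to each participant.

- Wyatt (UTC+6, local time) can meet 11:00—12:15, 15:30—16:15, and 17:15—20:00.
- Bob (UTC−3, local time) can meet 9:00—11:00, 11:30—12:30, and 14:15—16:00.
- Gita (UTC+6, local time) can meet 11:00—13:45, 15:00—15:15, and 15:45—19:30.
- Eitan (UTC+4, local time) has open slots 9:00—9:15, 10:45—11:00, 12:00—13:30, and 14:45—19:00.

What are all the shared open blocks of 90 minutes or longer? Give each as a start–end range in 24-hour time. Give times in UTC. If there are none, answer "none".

12:00–13:30

Wyatt → UTC: 05:00–06:15, 09:30–10:15, 11:15–14:00.
Bob → UTC: 12:00–14:00, 14:30–15:30, 17:15–19:00.
Gita → UTC: 05:00–07:45, 09:00–09:15, 09:45–13:30.
Eitan → UTC: 05:00–05:15, 06:45–07:00, 08:00–09:30, 10:45–15:00.
Wyatt ∩ Bob: 12:00–14:00.
Wyatt ∩ Bob ∩ Gita: 12:00–13:30.
Wyatt ∩ Bob ∩ Gita ∩ Eitan: 12:00–13:30.
Windows ≥ 90 min: 12:00–13:30.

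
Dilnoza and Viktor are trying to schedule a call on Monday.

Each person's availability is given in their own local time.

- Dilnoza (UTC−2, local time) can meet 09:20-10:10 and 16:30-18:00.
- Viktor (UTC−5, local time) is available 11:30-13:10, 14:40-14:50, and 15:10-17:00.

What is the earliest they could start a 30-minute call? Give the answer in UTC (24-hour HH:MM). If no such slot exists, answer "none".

none

Dilnoza → UTC: 11:20–12:10, 18:30–20:00.
Viktor → UTC: 16:30–18:10, 19:40–19:50, 20:10–22:00.
Dilnoza ∩ Viktor: 19:40–19:50.
Windows ≥ 30 min: (none).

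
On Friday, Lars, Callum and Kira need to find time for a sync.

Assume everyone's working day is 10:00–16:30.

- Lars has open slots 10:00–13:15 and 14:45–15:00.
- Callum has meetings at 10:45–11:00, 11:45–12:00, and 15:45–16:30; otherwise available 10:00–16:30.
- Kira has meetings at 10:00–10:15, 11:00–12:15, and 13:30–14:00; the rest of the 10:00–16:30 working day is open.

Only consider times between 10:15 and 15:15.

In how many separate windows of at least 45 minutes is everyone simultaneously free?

1

Callum free within 10:00–16:30: 10:00–10:45, 11:00–11:45, 12:00–15:45.
Kira free within 10:00–16:30: 10:15–11:00, 12:15–13:30, 14:00–16:30.
Lars ∩ Callum: 10:00–10:45, 11:00–11:45, 12:00–13:15, 14:45–15:00.
Lars ∩ Callum ∩ Kira: 10:15–10:45, 12:15–13:15, 14:45–15:00.
Restricted to 10:15–15:15: 10:15–10:45, 12:15–13:15, 14:45–15:00.
Windows ≥ 45 min: 12:15–13:15.
That's 1 window.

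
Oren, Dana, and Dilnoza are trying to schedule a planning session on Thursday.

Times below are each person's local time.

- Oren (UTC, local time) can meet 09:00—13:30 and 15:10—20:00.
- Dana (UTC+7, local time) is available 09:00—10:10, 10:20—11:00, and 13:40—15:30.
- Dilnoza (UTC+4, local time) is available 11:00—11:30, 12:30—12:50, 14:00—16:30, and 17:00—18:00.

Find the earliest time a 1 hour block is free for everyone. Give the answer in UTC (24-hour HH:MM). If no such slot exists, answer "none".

Oren → UTC: 09:00–13:30, 15:10–20:00.
Dana → UTC: 02:00–03:10, 03:20–04:00, 06:40–08:30.
Dilnoza → UTC: 07:00–07:30, 08:30–08:50, 10:00–12:30, 13:00–14:00.
Oren ∩ Dana: (none).
Oren ∩ Dana ∩ Dilnoza: (none).
Windows ≥ 60 min: (none).

none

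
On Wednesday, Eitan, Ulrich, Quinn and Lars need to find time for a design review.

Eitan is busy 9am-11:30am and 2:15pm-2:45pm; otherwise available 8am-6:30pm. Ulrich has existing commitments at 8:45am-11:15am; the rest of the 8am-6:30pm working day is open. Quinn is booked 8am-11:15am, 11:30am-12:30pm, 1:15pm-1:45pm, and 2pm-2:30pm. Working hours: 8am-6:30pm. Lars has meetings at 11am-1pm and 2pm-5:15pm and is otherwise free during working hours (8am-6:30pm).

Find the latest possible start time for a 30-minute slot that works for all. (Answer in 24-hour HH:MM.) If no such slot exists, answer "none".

Eitan free within 08:00–18:30: 08:00–09:00, 11:30–14:15, 14:45–18:30.
Ulrich free within 08:00–18:30: 08:00–08:45, 11:15–18:30.
Quinn free within 08:00–18:30: 11:15–11:30, 12:30–13:15, 13:45–14:00, 14:30–18:30.
Lars free within 08:00–18:30: 08:00–11:00, 13:00–14:00, 17:15–18:30.
Eitan ∩ Ulrich: 08:00–08:45, 11:30–14:15, 14:45–18:30.
Eitan ∩ Ulrich ∩ Quinn: 12:30–13:15, 13:45–14:00, 14:45–18:30.
Eitan ∩ Ulrich ∩ Quinn ∩ Lars: 13:00–13:15, 13:45–14:00, 17:15–18:30.
Windows ≥ 30 min: 17:15–18:30.
Latest start in the last window 17:15–18:30 is 18:30 − 30 min = 18:00.

18:00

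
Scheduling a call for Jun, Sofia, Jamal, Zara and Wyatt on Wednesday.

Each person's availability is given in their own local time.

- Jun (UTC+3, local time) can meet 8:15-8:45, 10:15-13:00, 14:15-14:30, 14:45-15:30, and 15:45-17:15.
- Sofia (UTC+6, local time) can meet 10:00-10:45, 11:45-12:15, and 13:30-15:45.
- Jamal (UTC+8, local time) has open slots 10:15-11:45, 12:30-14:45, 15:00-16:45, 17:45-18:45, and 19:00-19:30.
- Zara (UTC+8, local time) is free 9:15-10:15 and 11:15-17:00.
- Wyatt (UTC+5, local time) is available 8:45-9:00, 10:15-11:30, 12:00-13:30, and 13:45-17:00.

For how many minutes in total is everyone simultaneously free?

60 minutes

Jun → UTC: 05:15–05:45, 07:15–10:00, 11:15–11:30, 11:45–12:30, 12:45–14:15.
Sofia → UTC: 04:00–04:45, 05:45–06:15, 07:30–09:45.
Jamal → UTC: 02:15–03:45, 04:30–06:45, 07:00–08:45, 09:45–10:45, 11:00–11:30.
Zara → UTC: 01:15–02:15, 03:15–09:00.
Wyatt → UTC: 03:45–04:00, 05:15–06:30, 07:00–08:30, 08:45–12:00.
Jun ∩ Sofia: 07:30–09:45.
Jun ∩ Sofia ∩ Jamal: 07:30–08:45.
Jun ∩ Sofia ∩ Jamal ∩ Zara: 07:30–08:45.
Jun ∩ Sofia ∩ Jamal ∩ Zara ∩ Wyatt: 07:30–08:30.
Total common minutes: 60.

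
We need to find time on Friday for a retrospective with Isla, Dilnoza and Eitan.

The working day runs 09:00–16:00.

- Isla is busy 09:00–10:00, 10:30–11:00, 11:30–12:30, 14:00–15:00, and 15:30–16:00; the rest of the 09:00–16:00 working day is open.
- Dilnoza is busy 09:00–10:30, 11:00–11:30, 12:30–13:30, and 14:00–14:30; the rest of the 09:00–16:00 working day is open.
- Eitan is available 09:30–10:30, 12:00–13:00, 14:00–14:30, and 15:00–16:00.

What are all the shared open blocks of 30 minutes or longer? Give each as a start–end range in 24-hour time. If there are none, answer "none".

Isla free within 09:00–16:00: 10:00–10:30, 11:00–11:30, 12:30–14:00, 15:00–15:30.
Dilnoza free within 09:00–16:00: 10:30–11:00, 11:30–12:30, 13:30–14:00, 14:30–16:00.
Isla ∩ Dilnoza: 13:30–14:00, 15:00–15:30.
Isla ∩ Dilnoza ∩ Eitan: 15:00–15:30.
Windows ≥ 30 min: 15:00–15:30.

15:00–15:30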